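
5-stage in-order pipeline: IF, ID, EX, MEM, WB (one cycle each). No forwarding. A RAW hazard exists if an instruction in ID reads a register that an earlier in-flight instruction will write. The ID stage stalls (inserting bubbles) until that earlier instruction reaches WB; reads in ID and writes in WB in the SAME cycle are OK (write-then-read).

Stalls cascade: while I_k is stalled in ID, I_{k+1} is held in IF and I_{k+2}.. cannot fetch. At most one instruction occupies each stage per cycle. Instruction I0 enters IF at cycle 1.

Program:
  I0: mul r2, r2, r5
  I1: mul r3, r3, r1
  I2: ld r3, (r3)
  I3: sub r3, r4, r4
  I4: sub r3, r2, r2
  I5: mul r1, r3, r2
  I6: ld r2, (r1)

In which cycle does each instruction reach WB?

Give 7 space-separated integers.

Answer: 5 6 9 10 11 14 17

Derivation:
I0 mul r2 <- r2,r5: IF@1 ID@2 stall=0 (-) EX@3 MEM@4 WB@5
I1 mul r3 <- r3,r1: IF@2 ID@3 stall=0 (-) EX@4 MEM@5 WB@6
I2 ld r3 <- r3: IF@3 ID@4 stall=2 (RAW on I1.r3 (WB@6)) EX@7 MEM@8 WB@9
I3 sub r3 <- r4,r4: IF@4 ID@7 stall=0 (-) EX@8 MEM@9 WB@10
I4 sub r3 <- r2,r2: IF@7 ID@8 stall=0 (-) EX@9 MEM@10 WB@11
I5 mul r1 <- r3,r2: IF@8 ID@9 stall=2 (RAW on I4.r3 (WB@11)) EX@12 MEM@13 WB@14
I6 ld r2 <- r1: IF@9 ID@12 stall=2 (RAW on I5.r1 (WB@14)) EX@15 MEM@16 WB@17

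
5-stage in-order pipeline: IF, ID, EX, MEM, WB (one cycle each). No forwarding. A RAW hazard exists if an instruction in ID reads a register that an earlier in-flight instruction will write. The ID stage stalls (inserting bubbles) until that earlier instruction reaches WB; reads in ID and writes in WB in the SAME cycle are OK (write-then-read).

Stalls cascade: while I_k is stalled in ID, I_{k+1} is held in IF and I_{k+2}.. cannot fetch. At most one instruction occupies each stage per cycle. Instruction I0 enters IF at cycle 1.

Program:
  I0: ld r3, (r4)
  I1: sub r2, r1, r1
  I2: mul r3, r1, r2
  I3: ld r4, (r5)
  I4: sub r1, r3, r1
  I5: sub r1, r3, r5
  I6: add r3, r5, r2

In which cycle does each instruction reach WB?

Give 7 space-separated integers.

Answer: 5 6 9 10 12 13 14

Derivation:
I0 ld r3 <- r4: IF@1 ID@2 stall=0 (-) EX@3 MEM@4 WB@5
I1 sub r2 <- r1,r1: IF@2 ID@3 stall=0 (-) EX@4 MEM@5 WB@6
I2 mul r3 <- r1,r2: IF@3 ID@4 stall=2 (RAW on I1.r2 (WB@6)) EX@7 MEM@8 WB@9
I3 ld r4 <- r5: IF@4 ID@7 stall=0 (-) EX@8 MEM@9 WB@10
I4 sub r1 <- r3,r1: IF@7 ID@8 stall=1 (RAW on I2.r3 (WB@9)) EX@10 MEM@11 WB@12
I5 sub r1 <- r3,r5: IF@8 ID@10 stall=0 (-) EX@11 MEM@12 WB@13
I6 add r3 <- r5,r2: IF@10 ID@11 stall=0 (-) EX@12 MEM@13 WB@14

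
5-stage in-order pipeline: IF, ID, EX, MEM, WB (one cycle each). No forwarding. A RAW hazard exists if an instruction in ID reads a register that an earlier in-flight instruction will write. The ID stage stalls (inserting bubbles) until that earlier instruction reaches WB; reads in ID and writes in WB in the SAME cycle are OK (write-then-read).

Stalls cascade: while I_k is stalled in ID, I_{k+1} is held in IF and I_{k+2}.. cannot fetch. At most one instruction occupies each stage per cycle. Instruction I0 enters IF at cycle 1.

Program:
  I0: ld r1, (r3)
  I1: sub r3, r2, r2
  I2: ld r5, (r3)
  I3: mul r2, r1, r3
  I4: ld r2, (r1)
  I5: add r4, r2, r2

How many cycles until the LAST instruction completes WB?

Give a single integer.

Answer: 14

Derivation:
I0 ld r1 <- r3: IF@1 ID@2 stall=0 (-) EX@3 MEM@4 WB@5
I1 sub r3 <- r2,r2: IF@2 ID@3 stall=0 (-) EX@4 MEM@5 WB@6
I2 ld r5 <- r3: IF@3 ID@4 stall=2 (RAW on I1.r3 (WB@6)) EX@7 MEM@8 WB@9
I3 mul r2 <- r1,r3: IF@4 ID@7 stall=0 (-) EX@8 MEM@9 WB@10
I4 ld r2 <- r1: IF@7 ID@8 stall=0 (-) EX@9 MEM@10 WB@11
I5 add r4 <- r2,r2: IF@8 ID@9 stall=2 (RAW on I4.r2 (WB@11)) EX@12 MEM@13 WB@14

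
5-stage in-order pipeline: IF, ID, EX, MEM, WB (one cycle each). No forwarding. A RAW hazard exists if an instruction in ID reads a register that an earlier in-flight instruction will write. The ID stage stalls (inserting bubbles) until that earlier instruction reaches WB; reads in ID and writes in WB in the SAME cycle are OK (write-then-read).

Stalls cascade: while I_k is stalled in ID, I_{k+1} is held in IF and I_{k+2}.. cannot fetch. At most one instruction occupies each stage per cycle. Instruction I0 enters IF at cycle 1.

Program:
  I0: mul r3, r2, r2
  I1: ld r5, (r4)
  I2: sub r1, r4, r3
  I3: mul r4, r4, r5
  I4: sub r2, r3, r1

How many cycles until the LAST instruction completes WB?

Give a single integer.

I0 mul r3 <- r2,r2: IF@1 ID@2 stall=0 (-) EX@3 MEM@4 WB@5
I1 ld r5 <- r4: IF@2 ID@3 stall=0 (-) EX@4 MEM@5 WB@6
I2 sub r1 <- r4,r3: IF@3 ID@4 stall=1 (RAW on I0.r3 (WB@5)) EX@6 MEM@7 WB@8
I3 mul r4 <- r4,r5: IF@4 ID@6 stall=0 (-) EX@7 MEM@8 WB@9
I4 sub r2 <- r3,r1: IF@6 ID@7 stall=1 (RAW on I2.r1 (WB@8)) EX@9 MEM@10 WB@11

Answer: 11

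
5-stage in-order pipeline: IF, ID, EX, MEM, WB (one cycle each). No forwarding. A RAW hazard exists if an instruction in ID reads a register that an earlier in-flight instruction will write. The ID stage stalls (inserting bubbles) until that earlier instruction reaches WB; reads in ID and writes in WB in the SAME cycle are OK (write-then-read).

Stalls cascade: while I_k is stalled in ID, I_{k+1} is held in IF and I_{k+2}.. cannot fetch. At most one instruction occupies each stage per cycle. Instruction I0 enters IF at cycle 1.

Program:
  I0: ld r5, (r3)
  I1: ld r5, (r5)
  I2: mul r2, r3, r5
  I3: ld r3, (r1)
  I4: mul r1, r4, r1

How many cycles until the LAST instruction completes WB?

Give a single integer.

I0 ld r5 <- r3: IF@1 ID@2 stall=0 (-) EX@3 MEM@4 WB@5
I1 ld r5 <- r5: IF@2 ID@3 stall=2 (RAW on I0.r5 (WB@5)) EX@6 MEM@7 WB@8
I2 mul r2 <- r3,r5: IF@3 ID@6 stall=2 (RAW on I1.r5 (WB@8)) EX@9 MEM@10 WB@11
I3 ld r3 <- r1: IF@6 ID@9 stall=0 (-) EX@10 MEM@11 WB@12
I4 mul r1 <- r4,r1: IF@9 ID@10 stall=0 (-) EX@11 MEM@12 WB@13

Answer: 13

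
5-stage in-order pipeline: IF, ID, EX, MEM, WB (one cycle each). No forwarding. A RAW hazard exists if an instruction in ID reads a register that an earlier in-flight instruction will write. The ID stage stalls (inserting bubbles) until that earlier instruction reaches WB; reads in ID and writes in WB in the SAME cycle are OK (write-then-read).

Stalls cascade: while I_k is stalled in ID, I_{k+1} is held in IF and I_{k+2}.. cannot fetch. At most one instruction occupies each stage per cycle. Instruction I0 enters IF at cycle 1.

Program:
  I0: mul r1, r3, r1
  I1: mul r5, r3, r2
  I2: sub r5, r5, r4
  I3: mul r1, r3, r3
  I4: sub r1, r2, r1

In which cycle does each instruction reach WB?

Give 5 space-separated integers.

Answer: 5 6 9 10 13

Derivation:
I0 mul r1 <- r3,r1: IF@1 ID@2 stall=0 (-) EX@3 MEM@4 WB@5
I1 mul r5 <- r3,r2: IF@2 ID@3 stall=0 (-) EX@4 MEM@5 WB@6
I2 sub r5 <- r5,r4: IF@3 ID@4 stall=2 (RAW on I1.r5 (WB@6)) EX@7 MEM@8 WB@9
I3 mul r1 <- r3,r3: IF@4 ID@7 stall=0 (-) EX@8 MEM@9 WB@10
I4 sub r1 <- r2,r1: IF@7 ID@8 stall=2 (RAW on I3.r1 (WB@10)) EX@11 MEM@12 WB@13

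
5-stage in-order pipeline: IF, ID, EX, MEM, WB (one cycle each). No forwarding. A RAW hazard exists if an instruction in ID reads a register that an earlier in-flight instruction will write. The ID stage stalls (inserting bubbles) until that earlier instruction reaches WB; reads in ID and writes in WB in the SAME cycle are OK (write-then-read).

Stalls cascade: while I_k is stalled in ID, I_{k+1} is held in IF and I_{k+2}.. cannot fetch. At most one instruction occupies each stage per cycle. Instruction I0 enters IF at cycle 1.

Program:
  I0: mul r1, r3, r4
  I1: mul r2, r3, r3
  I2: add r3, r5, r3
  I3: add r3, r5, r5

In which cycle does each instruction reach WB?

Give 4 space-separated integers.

I0 mul r1 <- r3,r4: IF@1 ID@2 stall=0 (-) EX@3 MEM@4 WB@5
I1 mul r2 <- r3,r3: IF@2 ID@3 stall=0 (-) EX@4 MEM@5 WB@6
I2 add r3 <- r5,r3: IF@3 ID@4 stall=0 (-) EX@5 MEM@6 WB@7
I3 add r3 <- r5,r5: IF@4 ID@5 stall=0 (-) EX@6 MEM@7 WB@8

Answer: 5 6 7 8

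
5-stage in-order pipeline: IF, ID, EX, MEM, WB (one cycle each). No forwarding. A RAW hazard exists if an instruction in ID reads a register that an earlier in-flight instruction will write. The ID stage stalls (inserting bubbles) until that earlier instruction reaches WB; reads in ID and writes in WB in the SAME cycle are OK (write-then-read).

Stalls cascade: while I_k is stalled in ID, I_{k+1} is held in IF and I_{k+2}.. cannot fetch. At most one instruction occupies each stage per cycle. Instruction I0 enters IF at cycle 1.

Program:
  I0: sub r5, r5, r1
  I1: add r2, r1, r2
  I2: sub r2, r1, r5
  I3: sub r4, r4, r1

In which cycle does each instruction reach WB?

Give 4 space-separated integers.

Answer: 5 6 8 9

Derivation:
I0 sub r5 <- r5,r1: IF@1 ID@2 stall=0 (-) EX@3 MEM@4 WB@5
I1 add r2 <- r1,r2: IF@2 ID@3 stall=0 (-) EX@4 MEM@5 WB@6
I2 sub r2 <- r1,r5: IF@3 ID@4 stall=1 (RAW on I0.r5 (WB@5)) EX@6 MEM@7 WB@8
I3 sub r4 <- r4,r1: IF@4 ID@6 stall=0 (-) EX@7 MEM@8 WB@9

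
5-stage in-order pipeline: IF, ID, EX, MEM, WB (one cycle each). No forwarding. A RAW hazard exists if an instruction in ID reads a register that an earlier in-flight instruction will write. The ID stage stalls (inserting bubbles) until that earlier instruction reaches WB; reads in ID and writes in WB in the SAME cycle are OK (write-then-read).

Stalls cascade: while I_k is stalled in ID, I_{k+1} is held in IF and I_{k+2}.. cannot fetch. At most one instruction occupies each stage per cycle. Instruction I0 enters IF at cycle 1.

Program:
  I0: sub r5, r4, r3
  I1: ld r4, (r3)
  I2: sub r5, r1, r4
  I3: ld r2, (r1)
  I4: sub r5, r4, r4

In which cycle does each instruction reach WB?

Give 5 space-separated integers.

I0 sub r5 <- r4,r3: IF@1 ID@2 stall=0 (-) EX@3 MEM@4 WB@5
I1 ld r4 <- r3: IF@2 ID@3 stall=0 (-) EX@4 MEM@5 WB@6
I2 sub r5 <- r1,r4: IF@3 ID@4 stall=2 (RAW on I1.r4 (WB@6)) EX@7 MEM@8 WB@9
I3 ld r2 <- r1: IF@4 ID@7 stall=0 (-) EX@8 MEM@9 WB@10
I4 sub r5 <- r4,r4: IF@7 ID@8 stall=0 (-) EX@9 MEM@10 WB@11

Answer: 5 6 9 10 11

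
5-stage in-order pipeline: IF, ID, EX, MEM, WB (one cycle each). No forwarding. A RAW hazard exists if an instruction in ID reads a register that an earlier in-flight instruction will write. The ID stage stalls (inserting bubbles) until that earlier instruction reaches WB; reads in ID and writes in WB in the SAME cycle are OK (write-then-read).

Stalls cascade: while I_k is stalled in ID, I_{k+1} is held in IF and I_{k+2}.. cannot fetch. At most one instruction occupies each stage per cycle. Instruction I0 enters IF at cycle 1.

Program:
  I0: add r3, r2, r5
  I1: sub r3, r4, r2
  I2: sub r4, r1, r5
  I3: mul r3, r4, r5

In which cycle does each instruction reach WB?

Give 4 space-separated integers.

Answer: 5 6 7 10

Derivation:
I0 add r3 <- r2,r5: IF@1 ID@2 stall=0 (-) EX@3 MEM@4 WB@5
I1 sub r3 <- r4,r2: IF@2 ID@3 stall=0 (-) EX@4 MEM@5 WB@6
I2 sub r4 <- r1,r5: IF@3 ID@4 stall=0 (-) EX@5 MEM@6 WB@7
I3 mul r3 <- r4,r5: IF@4 ID@5 stall=2 (RAW on I2.r4 (WB@7)) EX@8 MEM@9 WB@10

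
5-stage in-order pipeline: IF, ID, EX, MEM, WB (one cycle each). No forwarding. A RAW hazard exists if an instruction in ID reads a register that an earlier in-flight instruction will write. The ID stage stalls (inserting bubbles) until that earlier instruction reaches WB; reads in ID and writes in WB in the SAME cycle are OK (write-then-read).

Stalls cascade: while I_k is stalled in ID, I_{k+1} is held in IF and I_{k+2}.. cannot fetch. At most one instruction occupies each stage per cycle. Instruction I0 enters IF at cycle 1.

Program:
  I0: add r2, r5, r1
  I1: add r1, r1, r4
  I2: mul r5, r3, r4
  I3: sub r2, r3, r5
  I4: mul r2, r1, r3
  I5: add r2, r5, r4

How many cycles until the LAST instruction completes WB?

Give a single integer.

Answer: 12

Derivation:
I0 add r2 <- r5,r1: IF@1 ID@2 stall=0 (-) EX@3 MEM@4 WB@5
I1 add r1 <- r1,r4: IF@2 ID@3 stall=0 (-) EX@4 MEM@5 WB@6
I2 mul r5 <- r3,r4: IF@3 ID@4 stall=0 (-) EX@5 MEM@6 WB@7
I3 sub r2 <- r3,r5: IF@4 ID@5 stall=2 (RAW on I2.r5 (WB@7)) EX@8 MEM@9 WB@10
I4 mul r2 <- r1,r3: IF@5 ID@8 stall=0 (-) EX@9 MEM@10 WB@11
I5 add r2 <- r5,r4: IF@8 ID@9 stall=0 (-) EX@10 MEM@11 WB@12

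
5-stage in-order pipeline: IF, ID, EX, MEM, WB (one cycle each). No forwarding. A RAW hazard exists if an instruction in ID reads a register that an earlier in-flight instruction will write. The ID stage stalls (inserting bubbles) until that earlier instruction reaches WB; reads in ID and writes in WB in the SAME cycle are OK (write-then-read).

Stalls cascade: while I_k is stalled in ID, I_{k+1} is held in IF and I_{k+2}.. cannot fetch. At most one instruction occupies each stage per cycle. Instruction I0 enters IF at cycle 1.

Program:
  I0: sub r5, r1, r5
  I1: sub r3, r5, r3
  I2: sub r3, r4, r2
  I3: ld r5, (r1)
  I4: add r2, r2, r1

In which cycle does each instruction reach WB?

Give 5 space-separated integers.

Answer: 5 8 9 10 11

Derivation:
I0 sub r5 <- r1,r5: IF@1 ID@2 stall=0 (-) EX@3 MEM@4 WB@5
I1 sub r3 <- r5,r3: IF@2 ID@3 stall=2 (RAW on I0.r5 (WB@5)) EX@6 MEM@7 WB@8
I2 sub r3 <- r4,r2: IF@3 ID@6 stall=0 (-) EX@7 MEM@8 WB@9
I3 ld r5 <- r1: IF@6 ID@7 stall=0 (-) EX@8 MEM@9 WB@10
I4 add r2 <- r2,r1: IF@7 ID@8 stall=0 (-) EX@9 MEM@10 WB@11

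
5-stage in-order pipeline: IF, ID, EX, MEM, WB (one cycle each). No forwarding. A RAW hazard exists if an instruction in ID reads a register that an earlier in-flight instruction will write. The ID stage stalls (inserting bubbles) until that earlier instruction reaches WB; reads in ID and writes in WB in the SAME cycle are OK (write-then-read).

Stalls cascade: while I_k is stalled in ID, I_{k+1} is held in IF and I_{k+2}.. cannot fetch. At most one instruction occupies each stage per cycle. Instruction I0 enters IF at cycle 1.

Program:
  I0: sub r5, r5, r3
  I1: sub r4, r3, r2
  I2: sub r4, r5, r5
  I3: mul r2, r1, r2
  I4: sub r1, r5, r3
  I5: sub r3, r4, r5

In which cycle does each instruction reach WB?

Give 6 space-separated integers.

I0 sub r5 <- r5,r3: IF@1 ID@2 stall=0 (-) EX@3 MEM@4 WB@5
I1 sub r4 <- r3,r2: IF@2 ID@3 stall=0 (-) EX@4 MEM@5 WB@6
I2 sub r4 <- r5,r5: IF@3 ID@4 stall=1 (RAW on I0.r5 (WB@5)) EX@6 MEM@7 WB@8
I3 mul r2 <- r1,r2: IF@4 ID@6 stall=0 (-) EX@7 MEM@8 WB@9
I4 sub r1 <- r5,r3: IF@6 ID@7 stall=0 (-) EX@8 MEM@9 WB@10
I5 sub r3 <- r4,r5: IF@7 ID@8 stall=0 (-) EX@9 MEM@10 WB@11

Answer: 5 6 8 9 10 11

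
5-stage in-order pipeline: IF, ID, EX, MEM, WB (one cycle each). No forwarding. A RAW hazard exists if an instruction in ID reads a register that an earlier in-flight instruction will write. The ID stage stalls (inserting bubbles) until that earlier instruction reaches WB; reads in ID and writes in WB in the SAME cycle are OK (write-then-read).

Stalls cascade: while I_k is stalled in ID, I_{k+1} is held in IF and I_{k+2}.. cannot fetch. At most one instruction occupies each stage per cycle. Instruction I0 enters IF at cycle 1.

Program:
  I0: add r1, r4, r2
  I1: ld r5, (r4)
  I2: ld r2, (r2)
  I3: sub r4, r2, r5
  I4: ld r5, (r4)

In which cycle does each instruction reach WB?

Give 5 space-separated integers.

I0 add r1 <- r4,r2: IF@1 ID@2 stall=0 (-) EX@3 MEM@4 WB@5
I1 ld r5 <- r4: IF@2 ID@3 stall=0 (-) EX@4 MEM@5 WB@6
I2 ld r2 <- r2: IF@3 ID@4 stall=0 (-) EX@5 MEM@6 WB@7
I3 sub r4 <- r2,r5: IF@4 ID@5 stall=2 (RAW on I2.r2 (WB@7)) EX@8 MEM@9 WB@10
I4 ld r5 <- r4: IF@5 ID@8 stall=2 (RAW on I3.r4 (WB@10)) EX@11 MEM@12 WB@13

Answer: 5 6 7 10 13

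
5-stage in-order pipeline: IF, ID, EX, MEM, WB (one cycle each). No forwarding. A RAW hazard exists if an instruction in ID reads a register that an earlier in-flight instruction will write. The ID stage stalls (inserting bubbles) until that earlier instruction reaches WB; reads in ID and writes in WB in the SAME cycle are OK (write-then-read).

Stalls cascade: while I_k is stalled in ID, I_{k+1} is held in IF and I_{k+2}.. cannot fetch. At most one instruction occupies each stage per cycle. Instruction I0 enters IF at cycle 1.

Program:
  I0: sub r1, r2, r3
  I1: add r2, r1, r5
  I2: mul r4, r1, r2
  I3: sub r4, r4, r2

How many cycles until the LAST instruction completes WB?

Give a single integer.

Answer: 14

Derivation:
I0 sub r1 <- r2,r3: IF@1 ID@2 stall=0 (-) EX@3 MEM@4 WB@5
I1 add r2 <- r1,r5: IF@2 ID@3 stall=2 (RAW on I0.r1 (WB@5)) EX@6 MEM@7 WB@8
I2 mul r4 <- r1,r2: IF@3 ID@6 stall=2 (RAW on I1.r2 (WB@8)) EX@9 MEM@10 WB@11
I3 sub r4 <- r4,r2: IF@6 ID@9 stall=2 (RAW on I2.r4 (WB@11)) EX@12 MEM@13 WB@14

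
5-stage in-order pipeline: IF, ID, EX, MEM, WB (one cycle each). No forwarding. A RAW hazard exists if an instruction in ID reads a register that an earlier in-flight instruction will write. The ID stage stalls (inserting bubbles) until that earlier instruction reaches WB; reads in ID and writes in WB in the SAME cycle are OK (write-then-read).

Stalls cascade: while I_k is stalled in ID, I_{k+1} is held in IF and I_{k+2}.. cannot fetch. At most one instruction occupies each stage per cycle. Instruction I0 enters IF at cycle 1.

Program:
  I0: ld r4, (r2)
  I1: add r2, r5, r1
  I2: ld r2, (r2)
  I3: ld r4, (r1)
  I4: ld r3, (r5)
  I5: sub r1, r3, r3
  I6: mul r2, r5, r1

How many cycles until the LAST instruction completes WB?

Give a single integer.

Answer: 17

Derivation:
I0 ld r4 <- r2: IF@1 ID@2 stall=0 (-) EX@3 MEM@4 WB@5
I1 add r2 <- r5,r1: IF@2 ID@3 stall=0 (-) EX@4 MEM@5 WB@6
I2 ld r2 <- r2: IF@3 ID@4 stall=2 (RAW on I1.r2 (WB@6)) EX@7 MEM@8 WB@9
I3 ld r4 <- r1: IF@4 ID@7 stall=0 (-) EX@8 MEM@9 WB@10
I4 ld r3 <- r5: IF@7 ID@8 stall=0 (-) EX@9 MEM@10 WB@11
I5 sub r1 <- r3,r3: IF@8 ID@9 stall=2 (RAW on I4.r3 (WB@11)) EX@12 MEM@13 WB@14
I6 mul r2 <- r5,r1: IF@9 ID@12 stall=2 (RAW on I5.r1 (WB@14)) EX@15 MEM@16 WB@17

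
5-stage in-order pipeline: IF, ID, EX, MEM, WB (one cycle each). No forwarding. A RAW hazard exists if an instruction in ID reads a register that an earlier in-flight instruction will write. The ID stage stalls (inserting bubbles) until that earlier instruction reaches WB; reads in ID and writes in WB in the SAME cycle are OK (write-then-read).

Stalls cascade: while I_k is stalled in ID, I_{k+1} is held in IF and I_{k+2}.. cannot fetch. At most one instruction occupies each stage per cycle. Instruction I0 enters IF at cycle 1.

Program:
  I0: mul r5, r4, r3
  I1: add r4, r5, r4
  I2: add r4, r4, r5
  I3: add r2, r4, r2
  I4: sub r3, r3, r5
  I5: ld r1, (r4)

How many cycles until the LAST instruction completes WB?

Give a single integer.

Answer: 16

Derivation:
I0 mul r5 <- r4,r3: IF@1 ID@2 stall=0 (-) EX@3 MEM@4 WB@5
I1 add r4 <- r5,r4: IF@2 ID@3 stall=2 (RAW on I0.r5 (WB@5)) EX@6 MEM@7 WB@8
I2 add r4 <- r4,r5: IF@3 ID@6 stall=2 (RAW on I1.r4 (WB@8)) EX@9 MEM@10 WB@11
I3 add r2 <- r4,r2: IF@6 ID@9 stall=2 (RAW on I2.r4 (WB@11)) EX@12 MEM@13 WB@14
I4 sub r3 <- r3,r5: IF@9 ID@12 stall=0 (-) EX@13 MEM@14 WB@15
I5 ld r1 <- r4: IF@12 ID@13 stall=0 (-) EX@14 MEM@15 WB@16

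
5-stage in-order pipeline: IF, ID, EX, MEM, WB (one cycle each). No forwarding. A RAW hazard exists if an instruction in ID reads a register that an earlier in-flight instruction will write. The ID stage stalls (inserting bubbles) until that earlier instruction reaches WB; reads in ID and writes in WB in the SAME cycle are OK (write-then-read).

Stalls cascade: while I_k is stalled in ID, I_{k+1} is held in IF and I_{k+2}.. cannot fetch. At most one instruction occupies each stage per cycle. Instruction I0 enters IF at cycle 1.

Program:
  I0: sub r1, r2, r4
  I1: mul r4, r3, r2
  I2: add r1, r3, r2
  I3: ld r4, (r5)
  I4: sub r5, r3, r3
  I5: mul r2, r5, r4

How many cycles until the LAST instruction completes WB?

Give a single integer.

I0 sub r1 <- r2,r4: IF@1 ID@2 stall=0 (-) EX@3 MEM@4 WB@5
I1 mul r4 <- r3,r2: IF@2 ID@3 stall=0 (-) EX@4 MEM@5 WB@6
I2 add r1 <- r3,r2: IF@3 ID@4 stall=0 (-) EX@5 MEM@6 WB@7
I3 ld r4 <- r5: IF@4 ID@5 stall=0 (-) EX@6 MEM@7 WB@8
I4 sub r5 <- r3,r3: IF@5 ID@6 stall=0 (-) EX@7 MEM@8 WB@9
I5 mul r2 <- r5,r4: IF@6 ID@7 stall=2 (RAW on I4.r5 (WB@9)) EX@10 MEM@11 WB@12

Answer: 12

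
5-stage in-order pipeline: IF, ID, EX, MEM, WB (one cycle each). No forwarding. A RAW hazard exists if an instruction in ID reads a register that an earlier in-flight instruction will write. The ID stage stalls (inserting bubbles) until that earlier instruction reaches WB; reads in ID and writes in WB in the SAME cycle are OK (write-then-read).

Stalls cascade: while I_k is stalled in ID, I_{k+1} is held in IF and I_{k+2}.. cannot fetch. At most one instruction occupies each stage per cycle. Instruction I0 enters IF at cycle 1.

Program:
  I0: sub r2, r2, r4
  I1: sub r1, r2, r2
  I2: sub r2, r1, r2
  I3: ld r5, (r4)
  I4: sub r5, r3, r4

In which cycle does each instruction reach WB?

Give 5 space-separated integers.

Answer: 5 8 11 12 13

Derivation:
I0 sub r2 <- r2,r4: IF@1 ID@2 stall=0 (-) EX@3 MEM@4 WB@5
I1 sub r1 <- r2,r2: IF@2 ID@3 stall=2 (RAW on I0.r2 (WB@5)) EX@6 MEM@7 WB@8
I2 sub r2 <- r1,r2: IF@3 ID@6 stall=2 (RAW on I1.r1 (WB@8)) EX@9 MEM@10 WB@11
I3 ld r5 <- r4: IF@6 ID@9 stall=0 (-) EX@10 MEM@11 WB@12
I4 sub r5 <- r3,r4: IF@9 ID@10 stall=0 (-) EX@11 MEM@12 WB@13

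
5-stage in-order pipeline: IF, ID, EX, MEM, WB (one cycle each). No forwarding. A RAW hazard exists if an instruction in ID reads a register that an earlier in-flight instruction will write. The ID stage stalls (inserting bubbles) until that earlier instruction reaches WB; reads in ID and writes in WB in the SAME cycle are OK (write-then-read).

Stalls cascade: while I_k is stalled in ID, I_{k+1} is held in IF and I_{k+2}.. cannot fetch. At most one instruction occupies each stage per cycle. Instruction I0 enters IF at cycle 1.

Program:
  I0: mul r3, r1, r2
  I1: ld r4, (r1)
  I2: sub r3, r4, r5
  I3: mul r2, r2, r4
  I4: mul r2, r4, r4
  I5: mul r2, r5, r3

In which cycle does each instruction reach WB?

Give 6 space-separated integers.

Answer: 5 6 9 10 11 12

Derivation:
I0 mul r3 <- r1,r2: IF@1 ID@2 stall=0 (-) EX@3 MEM@4 WB@5
I1 ld r4 <- r1: IF@2 ID@3 stall=0 (-) EX@4 MEM@5 WB@6
I2 sub r3 <- r4,r5: IF@3 ID@4 stall=2 (RAW on I1.r4 (WB@6)) EX@7 MEM@8 WB@9
I3 mul r2 <- r2,r4: IF@4 ID@7 stall=0 (-) EX@8 MEM@9 WB@10
I4 mul r2 <- r4,r4: IF@7 ID@8 stall=0 (-) EX@9 MEM@10 WB@11
I5 mul r2 <- r5,r3: IF@8 ID@9 stall=0 (-) EX@10 MEM@11 WB@12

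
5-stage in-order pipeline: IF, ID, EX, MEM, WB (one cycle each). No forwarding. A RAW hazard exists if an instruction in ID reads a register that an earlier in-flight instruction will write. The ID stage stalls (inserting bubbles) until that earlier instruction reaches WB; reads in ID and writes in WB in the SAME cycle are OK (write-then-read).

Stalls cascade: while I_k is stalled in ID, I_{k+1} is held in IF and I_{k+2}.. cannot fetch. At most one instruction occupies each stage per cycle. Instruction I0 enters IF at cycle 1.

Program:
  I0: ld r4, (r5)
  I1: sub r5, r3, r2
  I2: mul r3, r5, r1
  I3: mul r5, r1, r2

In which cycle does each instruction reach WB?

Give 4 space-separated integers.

I0 ld r4 <- r5: IF@1 ID@2 stall=0 (-) EX@3 MEM@4 WB@5
I1 sub r5 <- r3,r2: IF@2 ID@3 stall=0 (-) EX@4 MEM@5 WB@6
I2 mul r3 <- r5,r1: IF@3 ID@4 stall=2 (RAW on I1.r5 (WB@6)) EX@7 MEM@8 WB@9
I3 mul r5 <- r1,r2: IF@4 ID@7 stall=0 (-) EX@8 MEM@9 WB@10

Answer: 5 6 9 10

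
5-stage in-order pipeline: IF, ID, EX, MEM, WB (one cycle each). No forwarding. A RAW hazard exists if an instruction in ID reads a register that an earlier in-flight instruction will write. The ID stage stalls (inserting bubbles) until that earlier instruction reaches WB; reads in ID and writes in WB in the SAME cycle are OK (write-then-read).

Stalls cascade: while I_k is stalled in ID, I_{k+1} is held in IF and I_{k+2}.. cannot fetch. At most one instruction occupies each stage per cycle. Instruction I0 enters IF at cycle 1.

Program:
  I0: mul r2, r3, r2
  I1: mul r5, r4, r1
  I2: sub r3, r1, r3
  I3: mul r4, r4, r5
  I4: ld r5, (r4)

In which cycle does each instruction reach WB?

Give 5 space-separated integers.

Answer: 5 6 7 9 12

Derivation:
I0 mul r2 <- r3,r2: IF@1 ID@2 stall=0 (-) EX@3 MEM@4 WB@5
I1 mul r5 <- r4,r1: IF@2 ID@3 stall=0 (-) EX@4 MEM@5 WB@6
I2 sub r3 <- r1,r3: IF@3 ID@4 stall=0 (-) EX@5 MEM@6 WB@7
I3 mul r4 <- r4,r5: IF@4 ID@5 stall=1 (RAW on I1.r5 (WB@6)) EX@7 MEM@8 WB@9
I4 ld r5 <- r4: IF@5 ID@7 stall=2 (RAW on I3.r4 (WB@9)) EX@10 MEM@11 WB@12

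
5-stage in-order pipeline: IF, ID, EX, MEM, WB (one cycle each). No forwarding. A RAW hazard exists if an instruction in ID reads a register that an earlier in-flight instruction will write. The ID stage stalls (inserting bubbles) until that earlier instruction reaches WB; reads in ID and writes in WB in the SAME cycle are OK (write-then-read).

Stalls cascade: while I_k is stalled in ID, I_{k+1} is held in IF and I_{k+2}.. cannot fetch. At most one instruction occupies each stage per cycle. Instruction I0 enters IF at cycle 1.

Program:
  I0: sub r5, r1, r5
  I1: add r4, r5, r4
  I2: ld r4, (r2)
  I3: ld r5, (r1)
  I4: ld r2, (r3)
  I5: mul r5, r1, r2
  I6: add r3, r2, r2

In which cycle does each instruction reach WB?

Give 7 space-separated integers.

Answer: 5 8 9 10 11 14 15

Derivation:
I0 sub r5 <- r1,r5: IF@1 ID@2 stall=0 (-) EX@3 MEM@4 WB@5
I1 add r4 <- r5,r4: IF@2 ID@3 stall=2 (RAW on I0.r5 (WB@5)) EX@6 MEM@7 WB@8
I2 ld r4 <- r2: IF@3 ID@6 stall=0 (-) EX@7 MEM@8 WB@9
I3 ld r5 <- r1: IF@6 ID@7 stall=0 (-) EX@8 MEM@9 WB@10
I4 ld r2 <- r3: IF@7 ID@8 stall=0 (-) EX@9 MEM@10 WB@11
I5 mul r5 <- r1,r2: IF@8 ID@9 stall=2 (RAW on I4.r2 (WB@11)) EX@12 MEM@13 WB@14
I6 add r3 <- r2,r2: IF@9 ID@12 stall=0 (-) EX@13 MEM@14 WB@15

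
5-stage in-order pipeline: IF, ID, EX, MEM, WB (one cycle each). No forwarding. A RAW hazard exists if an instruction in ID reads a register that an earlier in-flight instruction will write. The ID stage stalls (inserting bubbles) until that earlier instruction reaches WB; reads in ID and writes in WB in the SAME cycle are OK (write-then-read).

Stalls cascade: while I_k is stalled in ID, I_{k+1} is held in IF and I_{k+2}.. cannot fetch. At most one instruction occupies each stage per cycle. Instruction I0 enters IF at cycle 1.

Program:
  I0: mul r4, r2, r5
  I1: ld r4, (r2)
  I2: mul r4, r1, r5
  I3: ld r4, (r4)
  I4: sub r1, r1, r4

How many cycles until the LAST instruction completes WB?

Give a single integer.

Answer: 13

Derivation:
I0 mul r4 <- r2,r5: IF@1 ID@2 stall=0 (-) EX@3 MEM@4 WB@5
I1 ld r4 <- r2: IF@2 ID@3 stall=0 (-) EX@4 MEM@5 WB@6
I2 mul r4 <- r1,r5: IF@3 ID@4 stall=0 (-) EX@5 MEM@6 WB@7
I3 ld r4 <- r4: IF@4 ID@5 stall=2 (RAW on I2.r4 (WB@7)) EX@8 MEM@9 WB@10
I4 sub r1 <- r1,r4: IF@5 ID@8 stall=2 (RAW on I3.r4 (WB@10)) EX@11 MEM@12 WB@13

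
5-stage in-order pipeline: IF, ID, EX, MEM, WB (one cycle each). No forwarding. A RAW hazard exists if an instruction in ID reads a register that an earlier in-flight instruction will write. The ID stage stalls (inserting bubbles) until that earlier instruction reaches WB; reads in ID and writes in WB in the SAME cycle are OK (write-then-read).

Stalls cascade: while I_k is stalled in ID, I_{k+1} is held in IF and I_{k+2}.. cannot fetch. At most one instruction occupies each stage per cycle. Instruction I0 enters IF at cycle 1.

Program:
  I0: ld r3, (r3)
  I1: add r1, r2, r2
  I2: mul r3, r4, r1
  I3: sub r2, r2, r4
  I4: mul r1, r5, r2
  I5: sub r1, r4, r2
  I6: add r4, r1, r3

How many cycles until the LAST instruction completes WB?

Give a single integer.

Answer: 17

Derivation:
I0 ld r3 <- r3: IF@1 ID@2 stall=0 (-) EX@3 MEM@4 WB@5
I1 add r1 <- r2,r2: IF@2 ID@3 stall=0 (-) EX@4 MEM@5 WB@6
I2 mul r3 <- r4,r1: IF@3 ID@4 stall=2 (RAW on I1.r1 (WB@6)) EX@7 MEM@8 WB@9
I3 sub r2 <- r2,r4: IF@4 ID@7 stall=0 (-) EX@8 MEM@9 WB@10
I4 mul r1 <- r5,r2: IF@7 ID@8 stall=2 (RAW on I3.r2 (WB@10)) EX@11 MEM@12 WB@13
I5 sub r1 <- r4,r2: IF@8 ID@11 stall=0 (-) EX@12 MEM@13 WB@14
I6 add r4 <- r1,r3: IF@11 ID@12 stall=2 (RAW on I5.r1 (WB@14)) EX@15 MEM@16 WB@17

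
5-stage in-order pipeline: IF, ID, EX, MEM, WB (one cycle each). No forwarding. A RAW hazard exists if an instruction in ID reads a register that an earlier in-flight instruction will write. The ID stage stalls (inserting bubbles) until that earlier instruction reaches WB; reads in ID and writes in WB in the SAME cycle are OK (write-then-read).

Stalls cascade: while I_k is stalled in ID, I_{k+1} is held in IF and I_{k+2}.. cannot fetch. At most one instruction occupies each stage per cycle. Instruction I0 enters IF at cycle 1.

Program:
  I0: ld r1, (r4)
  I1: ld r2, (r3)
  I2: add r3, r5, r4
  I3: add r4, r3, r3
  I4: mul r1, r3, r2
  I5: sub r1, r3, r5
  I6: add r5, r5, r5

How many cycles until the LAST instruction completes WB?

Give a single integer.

I0 ld r1 <- r4: IF@1 ID@2 stall=0 (-) EX@3 MEM@4 WB@5
I1 ld r2 <- r3: IF@2 ID@3 stall=0 (-) EX@4 MEM@5 WB@6
I2 add r3 <- r5,r4: IF@3 ID@4 stall=0 (-) EX@5 MEM@6 WB@7
I3 add r4 <- r3,r3: IF@4 ID@5 stall=2 (RAW on I2.r3 (WB@7)) EX@8 MEM@9 WB@10
I4 mul r1 <- r3,r2: IF@5 ID@8 stall=0 (-) EX@9 MEM@10 WB@11
I5 sub r1 <- r3,r5: IF@8 ID@9 stall=0 (-) EX@10 MEM@11 WB@12
I6 add r5 <- r5,r5: IF@9 ID@10 stall=0 (-) EX@11 MEM@12 WB@13

Answer: 13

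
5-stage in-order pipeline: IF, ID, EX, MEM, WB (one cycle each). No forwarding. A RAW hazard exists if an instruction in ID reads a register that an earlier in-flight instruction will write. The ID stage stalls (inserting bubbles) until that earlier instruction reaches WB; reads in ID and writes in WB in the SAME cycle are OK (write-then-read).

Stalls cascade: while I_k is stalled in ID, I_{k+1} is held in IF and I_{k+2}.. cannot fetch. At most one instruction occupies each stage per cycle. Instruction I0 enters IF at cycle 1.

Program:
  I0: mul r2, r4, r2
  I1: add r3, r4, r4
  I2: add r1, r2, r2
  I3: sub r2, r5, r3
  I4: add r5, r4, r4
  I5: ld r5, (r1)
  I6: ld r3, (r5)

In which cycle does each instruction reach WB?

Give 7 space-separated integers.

I0 mul r2 <- r4,r2: IF@1 ID@2 stall=0 (-) EX@3 MEM@4 WB@5
I1 add r3 <- r4,r4: IF@2 ID@3 stall=0 (-) EX@4 MEM@5 WB@6
I2 add r1 <- r2,r2: IF@3 ID@4 stall=1 (RAW on I0.r2 (WB@5)) EX@6 MEM@7 WB@8
I3 sub r2 <- r5,r3: IF@4 ID@6 stall=0 (-) EX@7 MEM@8 WB@9
I4 add r5 <- r4,r4: IF@6 ID@7 stall=0 (-) EX@8 MEM@9 WB@10
I5 ld r5 <- r1: IF@7 ID@8 stall=0 (-) EX@9 MEM@10 WB@11
I6 ld r3 <- r5: IF@8 ID@9 stall=2 (RAW on I5.r5 (WB@11)) EX@12 MEM@13 WB@14

Answer: 5 6 8 9 10 11 14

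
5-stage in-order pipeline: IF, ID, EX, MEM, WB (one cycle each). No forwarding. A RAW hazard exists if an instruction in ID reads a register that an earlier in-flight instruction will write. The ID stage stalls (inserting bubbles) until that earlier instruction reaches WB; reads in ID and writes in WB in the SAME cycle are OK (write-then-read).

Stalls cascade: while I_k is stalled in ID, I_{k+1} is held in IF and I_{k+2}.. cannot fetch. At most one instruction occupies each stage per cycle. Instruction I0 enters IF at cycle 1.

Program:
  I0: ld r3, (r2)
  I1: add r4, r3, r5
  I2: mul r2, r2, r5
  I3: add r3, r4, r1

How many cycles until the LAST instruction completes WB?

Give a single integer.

Answer: 11

Derivation:
I0 ld r3 <- r2: IF@1 ID@2 stall=0 (-) EX@3 MEM@4 WB@5
I1 add r4 <- r3,r5: IF@2 ID@3 stall=2 (RAW on I0.r3 (WB@5)) EX@6 MEM@7 WB@8
I2 mul r2 <- r2,r5: IF@3 ID@6 stall=0 (-) EX@7 MEM@8 WB@9
I3 add r3 <- r4,r1: IF@6 ID@7 stall=1 (RAW on I1.r4 (WB@8)) EX@9 MEM@10 WB@11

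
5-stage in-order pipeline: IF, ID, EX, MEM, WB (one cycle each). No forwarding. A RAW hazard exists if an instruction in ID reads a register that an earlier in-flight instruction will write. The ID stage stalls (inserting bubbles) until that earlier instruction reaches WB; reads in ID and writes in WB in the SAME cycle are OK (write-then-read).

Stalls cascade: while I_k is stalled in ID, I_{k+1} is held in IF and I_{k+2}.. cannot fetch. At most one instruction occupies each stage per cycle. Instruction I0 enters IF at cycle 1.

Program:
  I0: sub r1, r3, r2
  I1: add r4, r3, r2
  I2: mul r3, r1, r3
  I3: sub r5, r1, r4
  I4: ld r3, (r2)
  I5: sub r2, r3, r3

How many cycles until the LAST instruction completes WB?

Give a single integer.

Answer: 13

Derivation:
I0 sub r1 <- r3,r2: IF@1 ID@2 stall=0 (-) EX@3 MEM@4 WB@5
I1 add r4 <- r3,r2: IF@2 ID@3 stall=0 (-) EX@4 MEM@5 WB@6
I2 mul r3 <- r1,r3: IF@3 ID@4 stall=1 (RAW on I0.r1 (WB@5)) EX@6 MEM@7 WB@8
I3 sub r5 <- r1,r4: IF@4 ID@6 stall=0 (-) EX@7 MEM@8 WB@9
I4 ld r3 <- r2: IF@6 ID@7 stall=0 (-) EX@8 MEM@9 WB@10
I5 sub r2 <- r3,r3: IF@7 ID@8 stall=2 (RAW on I4.r3 (WB@10)) EX@11 MEM@12 WB@13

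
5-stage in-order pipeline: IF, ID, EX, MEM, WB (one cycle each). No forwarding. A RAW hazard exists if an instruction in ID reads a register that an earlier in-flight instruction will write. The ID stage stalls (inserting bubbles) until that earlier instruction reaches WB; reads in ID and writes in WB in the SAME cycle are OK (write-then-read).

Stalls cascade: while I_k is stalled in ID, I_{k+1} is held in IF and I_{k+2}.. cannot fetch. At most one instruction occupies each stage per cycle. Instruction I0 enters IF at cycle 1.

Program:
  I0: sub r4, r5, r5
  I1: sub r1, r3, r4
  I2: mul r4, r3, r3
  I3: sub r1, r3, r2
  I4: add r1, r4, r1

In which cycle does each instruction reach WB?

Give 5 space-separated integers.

I0 sub r4 <- r5,r5: IF@1 ID@2 stall=0 (-) EX@3 MEM@4 WB@5
I1 sub r1 <- r3,r4: IF@2 ID@3 stall=2 (RAW on I0.r4 (WB@5)) EX@6 MEM@7 WB@8
I2 mul r4 <- r3,r3: IF@3 ID@6 stall=0 (-) EX@7 MEM@8 WB@9
I3 sub r1 <- r3,r2: IF@6 ID@7 stall=0 (-) EX@8 MEM@9 WB@10
I4 add r1 <- r4,r1: IF@7 ID@8 stall=2 (RAW on I3.r1 (WB@10)) EX@11 MEM@12 WB@13

Answer: 5 8 9 10 13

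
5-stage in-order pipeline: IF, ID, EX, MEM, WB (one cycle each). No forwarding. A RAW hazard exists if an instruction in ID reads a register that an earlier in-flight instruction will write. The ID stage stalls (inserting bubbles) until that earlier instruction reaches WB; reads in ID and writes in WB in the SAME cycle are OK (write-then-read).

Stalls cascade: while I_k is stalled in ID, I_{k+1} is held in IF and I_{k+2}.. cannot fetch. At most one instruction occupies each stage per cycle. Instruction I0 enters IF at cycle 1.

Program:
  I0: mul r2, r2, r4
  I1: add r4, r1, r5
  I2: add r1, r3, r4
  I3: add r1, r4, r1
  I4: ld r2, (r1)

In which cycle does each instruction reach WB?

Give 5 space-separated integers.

Answer: 5 6 9 12 15

Derivation:
I0 mul r2 <- r2,r4: IF@1 ID@2 stall=0 (-) EX@3 MEM@4 WB@5
I1 add r4 <- r1,r5: IF@2 ID@3 stall=0 (-) EX@4 MEM@5 WB@6
I2 add r1 <- r3,r4: IF@3 ID@4 stall=2 (RAW on I1.r4 (WB@6)) EX@7 MEM@8 WB@9
I3 add r1 <- r4,r1: IF@4 ID@7 stall=2 (RAW on I2.r1 (WB@9)) EX@10 MEM@11 WB@12
I4 ld r2 <- r1: IF@7 ID@10 stall=2 (RAW on I3.r1 (WB@12)) EX@13 MEM@14 WB@15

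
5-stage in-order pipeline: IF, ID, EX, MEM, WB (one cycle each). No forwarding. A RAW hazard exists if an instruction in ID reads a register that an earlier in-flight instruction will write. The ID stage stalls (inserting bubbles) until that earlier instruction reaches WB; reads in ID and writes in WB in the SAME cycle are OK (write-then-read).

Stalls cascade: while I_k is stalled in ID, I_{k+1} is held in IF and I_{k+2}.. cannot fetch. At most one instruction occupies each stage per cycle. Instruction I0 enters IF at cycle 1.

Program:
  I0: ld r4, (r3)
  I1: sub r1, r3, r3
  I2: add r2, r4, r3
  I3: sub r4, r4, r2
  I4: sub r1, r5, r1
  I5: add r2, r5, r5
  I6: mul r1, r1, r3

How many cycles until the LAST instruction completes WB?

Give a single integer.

I0 ld r4 <- r3: IF@1 ID@2 stall=0 (-) EX@3 MEM@4 WB@5
I1 sub r1 <- r3,r3: IF@2 ID@3 stall=0 (-) EX@4 MEM@5 WB@6
I2 add r2 <- r4,r3: IF@3 ID@4 stall=1 (RAW on I0.r4 (WB@5)) EX@6 MEM@7 WB@8
I3 sub r4 <- r4,r2: IF@4 ID@6 stall=2 (RAW on I2.r2 (WB@8)) EX@9 MEM@10 WB@11
I4 sub r1 <- r5,r1: IF@6 ID@9 stall=0 (-) EX@10 MEM@11 WB@12
I5 add r2 <- r5,r5: IF@9 ID@10 stall=0 (-) EX@11 MEM@12 WB@13
I6 mul r1 <- r1,r3: IF@10 ID@11 stall=1 (RAW on I4.r1 (WB@12)) EX@13 MEM@14 WB@15

Answer: 15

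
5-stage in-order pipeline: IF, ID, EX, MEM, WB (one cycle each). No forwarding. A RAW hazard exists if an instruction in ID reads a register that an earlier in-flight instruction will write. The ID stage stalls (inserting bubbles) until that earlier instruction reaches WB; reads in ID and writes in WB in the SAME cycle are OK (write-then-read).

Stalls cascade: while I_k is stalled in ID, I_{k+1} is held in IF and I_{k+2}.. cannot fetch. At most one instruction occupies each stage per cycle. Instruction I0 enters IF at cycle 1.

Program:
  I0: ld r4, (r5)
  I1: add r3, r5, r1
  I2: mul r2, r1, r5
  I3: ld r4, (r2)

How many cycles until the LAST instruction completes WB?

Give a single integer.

Answer: 10

Derivation:
I0 ld r4 <- r5: IF@1 ID@2 stall=0 (-) EX@3 MEM@4 WB@5
I1 add r3 <- r5,r1: IF@2 ID@3 stall=0 (-) EX@4 MEM@5 WB@6
I2 mul r2 <- r1,r5: IF@3 ID@4 stall=0 (-) EX@5 MEM@6 WB@7
I3 ld r4 <- r2: IF@4 ID@5 stall=2 (RAW on I2.r2 (WB@7)) EX@8 MEM@9 WB@10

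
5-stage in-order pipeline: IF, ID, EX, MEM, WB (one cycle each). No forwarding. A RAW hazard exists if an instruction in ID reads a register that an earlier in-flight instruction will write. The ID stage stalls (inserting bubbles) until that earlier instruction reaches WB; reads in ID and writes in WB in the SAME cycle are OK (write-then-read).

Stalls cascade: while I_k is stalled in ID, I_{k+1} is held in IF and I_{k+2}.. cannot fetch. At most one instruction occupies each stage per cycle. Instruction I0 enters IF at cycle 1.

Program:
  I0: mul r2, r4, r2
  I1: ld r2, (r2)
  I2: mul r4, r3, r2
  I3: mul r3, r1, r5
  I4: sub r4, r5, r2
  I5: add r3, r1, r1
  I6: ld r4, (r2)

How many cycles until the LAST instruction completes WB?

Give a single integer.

I0 mul r2 <- r4,r2: IF@1 ID@2 stall=0 (-) EX@3 MEM@4 WB@5
I1 ld r2 <- r2: IF@2 ID@3 stall=2 (RAW on I0.r2 (WB@5)) EX@6 MEM@7 WB@8
I2 mul r4 <- r3,r2: IF@3 ID@6 stall=2 (RAW on I1.r2 (WB@8)) EX@9 MEM@10 WB@11
I3 mul r3 <- r1,r5: IF@6 ID@9 stall=0 (-) EX@10 MEM@11 WB@12
I4 sub r4 <- r5,r2: IF@9 ID@10 stall=0 (-) EX@11 MEM@12 WB@13
I5 add r3 <- r1,r1: IF@10 ID@11 stall=0 (-) EX@12 MEM@13 WB@14
I6 ld r4 <- r2: IF@11 ID@12 stall=0 (-) EX@13 MEM@14 WB@15

Answer: 15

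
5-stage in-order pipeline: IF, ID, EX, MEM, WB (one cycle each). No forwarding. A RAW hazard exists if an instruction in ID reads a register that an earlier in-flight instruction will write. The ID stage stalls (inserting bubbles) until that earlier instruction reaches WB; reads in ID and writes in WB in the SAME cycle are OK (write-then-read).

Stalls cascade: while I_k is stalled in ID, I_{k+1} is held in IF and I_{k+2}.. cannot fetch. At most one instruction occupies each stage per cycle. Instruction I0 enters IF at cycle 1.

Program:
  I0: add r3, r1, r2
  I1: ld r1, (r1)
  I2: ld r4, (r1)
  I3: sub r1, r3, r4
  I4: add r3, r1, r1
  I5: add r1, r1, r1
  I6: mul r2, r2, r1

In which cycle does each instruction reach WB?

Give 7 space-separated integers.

Answer: 5 6 9 12 15 16 19

Derivation:
I0 add r3 <- r1,r2: IF@1 ID@2 stall=0 (-) EX@3 MEM@4 WB@5
I1 ld r1 <- r1: IF@2 ID@3 stall=0 (-) EX@4 MEM@5 WB@6
I2 ld r4 <- r1: IF@3 ID@4 stall=2 (RAW on I1.r1 (WB@6)) EX@7 MEM@8 WB@9
I3 sub r1 <- r3,r4: IF@4 ID@7 stall=2 (RAW on I2.r4 (WB@9)) EX@10 MEM@11 WB@12
I4 add r3 <- r1,r1: IF@7 ID@10 stall=2 (RAW on I3.r1 (WB@12)) EX@13 MEM@14 WB@15
I5 add r1 <- r1,r1: IF@10 ID@13 stall=0 (-) EX@14 MEM@15 WB@16
I6 mul r2 <- r2,r1: IF@13 ID@14 stall=2 (RAW on I5.r1 (WB@16)) EX@17 MEM@18 WB@19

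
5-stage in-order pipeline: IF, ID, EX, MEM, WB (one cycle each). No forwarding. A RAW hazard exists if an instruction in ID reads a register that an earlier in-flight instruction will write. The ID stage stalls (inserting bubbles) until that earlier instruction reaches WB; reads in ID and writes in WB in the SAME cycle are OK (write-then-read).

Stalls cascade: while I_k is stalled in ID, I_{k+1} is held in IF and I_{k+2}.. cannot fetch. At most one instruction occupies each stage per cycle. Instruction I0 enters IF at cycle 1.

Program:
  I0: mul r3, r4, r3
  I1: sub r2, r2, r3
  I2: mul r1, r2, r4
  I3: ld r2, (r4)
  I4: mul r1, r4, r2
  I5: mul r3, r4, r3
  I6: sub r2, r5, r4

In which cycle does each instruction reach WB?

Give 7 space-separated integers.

Answer: 5 8 11 12 15 16 17

Derivation:
I0 mul r3 <- r4,r3: IF@1 ID@2 stall=0 (-) EX@3 MEM@4 WB@5
I1 sub r2 <- r2,r3: IF@2 ID@3 stall=2 (RAW on I0.r3 (WB@5)) EX@6 MEM@7 WB@8
I2 mul r1 <- r2,r4: IF@3 ID@6 stall=2 (RAW on I1.r2 (WB@8)) EX@9 MEM@10 WB@11
I3 ld r2 <- r4: IF@6 ID@9 stall=0 (-) EX@10 MEM@11 WB@12
I4 mul r1 <- r4,r2: IF@9 ID@10 stall=2 (RAW on I3.r2 (WB@12)) EX@13 MEM@14 WB@15
I5 mul r3 <- r4,r3: IF@10 ID@13 stall=0 (-) EX@14 MEM@15 WB@16
I6 sub r2 <- r5,r4: IF@13 ID@14 stall=0 (-) EX@15 MEM@16 WB@17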